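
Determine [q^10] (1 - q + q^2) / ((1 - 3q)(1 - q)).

68890

The denominator gives the recurrence a_n = 4a_(n−1) − 3a_(n−2) for n ≥ 3; the numerator fixes a_0 = 1, a_1 = 3, a_2 = 10.
Iterating: 1, 3, 10, 31, 94, 283, 850, 2551, 7654, 22963, 68890, so a_10 = 68890.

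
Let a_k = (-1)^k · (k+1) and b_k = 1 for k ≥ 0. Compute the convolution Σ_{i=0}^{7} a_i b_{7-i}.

Write out a_i and b_{7-i} for i = 0,…,7 and sum the products.
Σ = 1·1 − 2·1 + 3·1 − 4·1 + 5·1 − 6·1 + 7·1 − 8·1 = -4.

-4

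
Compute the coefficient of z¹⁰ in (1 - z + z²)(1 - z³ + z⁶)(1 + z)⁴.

3

(1 - z + z²) has coefficients 1,-1,1 for degrees 0…2.
(1 - z³ + z⁶) has coefficients 1,0,0,-1,0,0,1,0,0,0,0 for degrees 0…10.
Finally multiplying by (1 + z)⁴, the product of all factors after the first has coefficients 1,4,6,3,-3,-6,-3,3,6,4,1 for degrees 0…10.
[z¹⁰] = 1·1 − 1·4 + 1·6 = 3.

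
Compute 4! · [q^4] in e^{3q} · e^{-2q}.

1

The EGF product rule gives c_4 = Σ_{k_1+k_2=4} C(4; k_1,k_2) · ∏ g_i(k_i), where e^{3q} gives (3)^k; e^{-2q} gives (-2)^k.
g_1(k) for k = 0…4: 1, 3, 9, 27, 81.
g_2(k) for k = 0…4: 1, -2, 4, -8, 16.
c_4 = Σ_k C(4,k)·g_1(k)·g_2(4−k) = 1·1·16 + 4·3·(-8) + 6·9·4 + 4·27·(-2) + 1·81·1 = 16 − 96 + 216 − 216 + 81 = 1.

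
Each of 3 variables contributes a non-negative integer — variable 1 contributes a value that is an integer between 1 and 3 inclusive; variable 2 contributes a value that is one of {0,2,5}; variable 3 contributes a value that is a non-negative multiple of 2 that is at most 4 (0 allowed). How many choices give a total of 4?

2

The generating function for the choices is (q + q² + q³)·(1 + q² + q⁵)·(1 + q² + q⁴); the count is [q⁴].
(q + q² + q³) has coefficients 0,1,1,1 for degrees 0…3.
(1 + q² + q⁵) has coefficients 1,0,1,0,0 for degrees 0…4.
Finally multiplying by (1 + q² + q⁴), the product of all factors after the first has coefficients 1,0,2,0,2 for degrees 0…4.
[q⁴] = 1·0 + 1·2 + 1·0 = 2.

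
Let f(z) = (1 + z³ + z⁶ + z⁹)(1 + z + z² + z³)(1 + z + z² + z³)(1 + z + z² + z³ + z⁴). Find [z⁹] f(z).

27

(1 + z³ + z⁶ + z⁹) has coefficients 1,0,0,1,0,0,1,0,0,1 for degrees 0…9.
(1 + z + z² + z³) has coefficients 1,1,1,1,0,0,0,0,0,0 for degrees 0…9.
Multiplying by (1 + z + z² + z³) gives running coefficients 1,2,3,4,3,2,1,0,0,0 for degrees 0…9.
Finally multiplying by (1 + z + z² + z³ + z⁴), the product of all factors after the first has coefficients 1,3,6,10,13,14,13,10,6,3 for degrees 0…9.
[z⁹] = 1·3 + 1·13 + 1·10 + 1·1 = 27.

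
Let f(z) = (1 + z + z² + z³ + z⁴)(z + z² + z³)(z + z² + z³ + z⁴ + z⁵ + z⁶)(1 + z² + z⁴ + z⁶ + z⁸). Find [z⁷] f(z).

26

(1 + z + z² + z³ + z⁴) has coefficients 1,1,1,1,1 for degrees 0…4.
(z + z² + z³) has coefficients 0,1,1,1,0,0,0,0 for degrees 0…7.
Multiplying by (z + z² + z³ + z⁴ + z⁵ + z⁶) gives running coefficients 0,0,1,2,3,3,3,3 for degrees 0…7.
Finally multiplying by (1 + z² + z⁴ + z⁶ + z⁸), the product of all factors after the first has coefficients 0,0,1,2,4,5,7,8 for degrees 0…7.
[z⁷] = 1·8 + 1·7 + 1·5 + 1·4 + 1·2 = 26.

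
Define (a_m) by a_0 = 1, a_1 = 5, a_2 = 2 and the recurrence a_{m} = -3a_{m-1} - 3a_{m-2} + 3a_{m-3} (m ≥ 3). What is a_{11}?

6210

The ordinary generating function has denominator 1 + 3t + 3t^2 - 3t^3.
Iterating the recurrence: a_0,…,a_{11} = 1, 5, 2, -18, 63, -129, 144, 144, -1251, 3753, -7074, 6210.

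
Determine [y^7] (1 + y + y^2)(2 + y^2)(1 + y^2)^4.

14

(1 + y + y^2) has coefficients 1,1,1 for degrees 0…2.
(2 + y^2) has coefficients 2,0,1,0,0,0,0,0 for degrees 0…7.
Finally multiplying by (1 + y^2)^4, the product of all factors after the first has coefficients 2,0,9,0,16,0,14,0 for degrees 0…7.
[y^7] = 1·0 + 1·14 + 1·0 = 14.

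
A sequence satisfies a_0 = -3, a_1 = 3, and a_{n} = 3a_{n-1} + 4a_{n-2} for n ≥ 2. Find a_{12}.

The ordinary generating function has denominator 1 - 3z - 4z^2.
Iterating the recurrence: a_0,…,a_{12} = -3, 3, -3, 3, -3, 3, -3, 3, -3, 3, -3, 3, -3.

-3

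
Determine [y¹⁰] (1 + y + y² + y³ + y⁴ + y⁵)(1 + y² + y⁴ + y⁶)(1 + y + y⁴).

6

(1 + y + y² + y³ + y⁴ + y⁵) has coefficients 1,1,1,1,1,1 for degrees 0…5.
(1 + y² + y⁴ + y⁶) has coefficients 1,0,1,0,1,0,1,0,0,0,0 for degrees 0…10.
Finally multiplying by (1 + y + y⁴), the product of all factors after the first has coefficients 1,1,1,1,2,1,2,1,1,0,1 for degrees 0…10.
[y¹⁰] = 1·1 + 1·0 + 1·1 + 1·1 + 1·2 + 1·1 = 6.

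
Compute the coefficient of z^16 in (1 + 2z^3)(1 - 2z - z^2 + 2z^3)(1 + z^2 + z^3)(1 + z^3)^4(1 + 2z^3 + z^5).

-149

(1 + 2z^3) has coefficients 1,0,0,2 for degrees 0…3.
(1 - 2z - z^2 + 2z^3) has coefficients 1,-2,-1,2,0,0,0,0,0,0,0,0,0,0,0,0,0 for degrees 0…16.
Multiplying by (1 + z^2 + z^3) gives running coefficients 1,-2,0,1,-3,1,2,0,0,0,0,0,0,0,0,0,0 for degrees 0…16.
Multiplying by (1 + z^3)^4 gives running coefficients 1,-2,0,5,-11,1,12,-24,4,18,-26,6,17,-14,4,9,-3 for degrees 0…16.
Finally multiplying by (1 + 2z^3 + z^5), the product of all factors after the first has coefficients 1,-2,0,7,-15,2,20,-46,11,31,-73,26,29,-62,34,17,-25 for degrees 0…16.
[z^16] = 1·(-25) + 2·(-62) = -149.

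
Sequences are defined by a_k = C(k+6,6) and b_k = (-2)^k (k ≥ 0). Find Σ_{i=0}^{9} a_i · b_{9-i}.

2215

The convolution is the t^9 coefficient of A(t)B(t).
Σ = 1·(-512) + 7·256 + 28·(-128) + 84·64 + 210·(-32) + 462·16 + 924·(-8) + 1716·4 + 3003·(-2) + 5005·1 = 2215.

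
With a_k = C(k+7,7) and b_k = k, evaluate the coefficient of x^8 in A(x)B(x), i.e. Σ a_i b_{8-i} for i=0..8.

This is [x^8] in the product of the two ordinary generating functions.
Σ = 1·8 + 8·7 + 36·6 + 120·5 + 330·4 + 792·3 + 1716·2 + 3432·1 + 6435·0 = 11440.

11440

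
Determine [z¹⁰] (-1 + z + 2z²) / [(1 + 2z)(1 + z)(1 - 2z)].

-1024

Partial fractions give a closed form: a_n = (-1)·(-2)^n.
At n = 10: a_10 = -1024.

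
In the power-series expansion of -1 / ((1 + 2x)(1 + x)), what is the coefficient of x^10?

Partial fractions give a closed form: a_n = (-2)·(-2)^n + (1)·(-1)^n.
At n = 10: a_10 = -2047.

-2047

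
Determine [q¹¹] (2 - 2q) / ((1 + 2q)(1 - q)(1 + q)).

-8190

Partial fractions give a closed form: a_n = (4)·(-2)^n + (-2)·(-1)^n.
At n = 11: a_11 = -8190.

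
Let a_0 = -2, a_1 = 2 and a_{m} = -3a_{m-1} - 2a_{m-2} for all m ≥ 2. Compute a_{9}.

2

The ordinary generating function has denominator 1 + 3x + 2x^2.
Iterating the recurrence: a_0,…,a_{9} = -2, 2, -2, 2, -2, 2, -2, 2, -2, 2.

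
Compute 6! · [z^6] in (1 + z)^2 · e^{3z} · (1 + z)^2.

37341

The EGF product rule gives c_6 = Σ_{k_1+k_2+k_3=6} C(6; k_1,k_2,k_3) · ∏ g_i(k_i), where (1+z)^2 gives the falling factorial (2)_k; e^{3z} gives (3)^k; (1+z)^2 gives the falling factorial (2)_k.
g_1(k) for k = 0…6: 1, 2, 2, 0, 0, 0, 0.
g_2(k) for k = 0…6: 1, 3, 9, 27, 81, 243, 729.
g_3(k) for k = 0…6: 1, 2, 2, 0, 0, 0, 0.
First combine the last two factors: h(k) = Σ_j C(k,j)·g_2(j)·g_3(k−j) for k = 0…6: 1, 5, 23, 99, 405, 1593, 6075.
c_6 = Σ_k C(6,k)·g_1(k)·h(6−k) = 1·1·6075 + 6·2·1593 + 15·2·405 = 6075 + 19116 + 12150 = 37341.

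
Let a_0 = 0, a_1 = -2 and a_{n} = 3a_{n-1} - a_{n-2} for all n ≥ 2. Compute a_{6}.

-288

The ordinary generating function has denominator 1 - 3x + x^2.
Iterating the recurrence: a_0,…,a_{6} = 0, -2, -6, -16, -42, -110, -288.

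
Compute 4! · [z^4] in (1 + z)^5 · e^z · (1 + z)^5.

8501

The EGF product rule gives c_4 = Σ_{k_1+k_2+k_3=4} C(4; k_1,k_2,k_3) · ∏ g_i(k_i), where (1+z)^5 gives the falling factorial (5)_k; e^z gives (1)^k; (1+z)^5 gives the falling factorial (5)_k.
g_1(k) for k = 0…4: 1, 5, 20, 60, 120.
g_2(k) for k = 0…4: 1, 1, 1, 1, 1.
g_3(k) for k = 0…4: 1, 5, 20, 60, 120.
First combine the last two factors: h(k) = Σ_j C(k,j)·g_2(j)·g_3(k−j) for k = 0…4: 1, 6, 31, 136, 501.
c_4 = Σ_k C(4,k)·g_1(k)·h(4−k) = 1·1·501 + 4·5·136 + 6·20·31 + 4·60·6 + 1·120·1 = 501 + 2720 + 3720 + 1440 + 120 = 8501.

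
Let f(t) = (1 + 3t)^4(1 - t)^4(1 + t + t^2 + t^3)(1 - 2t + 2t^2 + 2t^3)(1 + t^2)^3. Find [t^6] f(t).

-120

(1 + 3t)^4 has coefficients 1,12,54,108,81 for degrees 0…4.
(1 - t)^4 has coefficients 1,-4,6,-4,1,0,0 for degrees 0…6.
Multiplying by (1 + t + t^2 + t^3) gives running coefficients 1,-3,3,-1,-1,3,-3 for degrees 0…6.
Multiplying by (1 - 2t + 2t^2 + 2t^3) gives running coefficients 1,-5,11,-11,1,9,-13 for degrees 0…6.
Finally multiplying by (1 + t^2)^3, the product of all factors after the first has coefficients 1,-5,14,-26,37,-39,24 for degrees 0…6.
[t^6] = 1·24 + 12·(-39) + 54·37 + 108·(-26) + 81·14 = -120.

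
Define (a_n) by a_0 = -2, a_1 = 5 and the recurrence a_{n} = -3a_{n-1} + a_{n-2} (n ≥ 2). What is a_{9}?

72704

The ordinary generating function has denominator 1 + 3y - y^2.
Iterating the recurrence: a_0,…,a_{9} = -2, 5, -17, 56, -185, 611, -2018, 6665, -22013, 72704.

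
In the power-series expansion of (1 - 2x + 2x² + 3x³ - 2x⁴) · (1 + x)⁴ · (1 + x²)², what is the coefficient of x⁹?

(1 - 2x + 2x² + 3x³ - 2x⁴) has coefficients 1,-2,2,3,-2 for degrees 0…4.
(1 + x)⁴ has coefficients 1,4,6,4,1,0,0,0,0,0 for degrees 0…9.
Finally multiplying by (1 + x²)², the product of all factors after the first has coefficients 1,4,8,12,14,12,8,4,1,0 for degrees 0…9.
[x⁹] = 1·0 − 2·1 + 2·4 + 3·8 − 2·12 = 6.

6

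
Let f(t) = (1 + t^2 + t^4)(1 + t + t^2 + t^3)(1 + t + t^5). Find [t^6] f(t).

(1 + t^2 + t^4) has coefficients 1,0,1,0,1 for degrees 0…4.
(1 + t + t^2 + t^3) has coefficients 1,1,1,1,0,0,0 for degrees 0…6.
Finally multiplying by (1 + t + t^5), the product of all factors after the first has coefficients 1,2,2,2,1,1,1 for degrees 0…6.
[t^6] = 1·1 + 1·1 + 1·2 = 4.

4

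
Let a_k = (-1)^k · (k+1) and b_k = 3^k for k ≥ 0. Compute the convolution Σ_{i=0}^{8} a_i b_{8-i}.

3693

The convolution is the t^8 coefficient of A(t)B(t).
Σ = 1·6561 − 2·2187 + 3·729 − 4·243 + 5·81 − 6·27 + 7·9 − 8·3 + 9·1 = 3693.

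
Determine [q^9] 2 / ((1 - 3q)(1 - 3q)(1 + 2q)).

245480

The denominator gives the recurrence a_n = 4a_(n−1) + 3a_(n−2) − 18a_(n−3) for n ≥ 3; the numerator fixes a_0 = 2, a_1 = 8, a_2 = 38.
Iterating: 2, 8, 38, 140, 530, 1856, 6494, 22004, 74090, 245480, so a_9 = 245480.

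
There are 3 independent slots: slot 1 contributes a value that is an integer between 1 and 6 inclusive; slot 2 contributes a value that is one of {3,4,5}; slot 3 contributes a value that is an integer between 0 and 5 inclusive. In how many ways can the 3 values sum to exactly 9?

15

The generating function for the choices is (y + y² + y³ + y⁴ + y⁵ + y⁶)·(y³ + y⁴ + y⁵)·(1 + y + y² + y³ + y⁴ + y⁵); the count is [y⁹].
(y + y² + y³ + y⁴ + y⁵ + y⁶) has coefficients 0,1,1,1,1,1,1 for degrees 0…6.
(y³ + y⁴ + y⁵) has coefficients 0,0,0,1,1,1,0,0,0,0 for degrees 0…9.
Finally multiplying by (1 + y + y² + y³ + y⁴ + y⁵), the product of all factors after the first has coefficients 0,0,0,1,2,3,3,3,3,2 for degrees 0…9.
[y⁹] = 1·3 + 1·3 + 1·3 + 1·3 + 1·2 + 1·1 = 15.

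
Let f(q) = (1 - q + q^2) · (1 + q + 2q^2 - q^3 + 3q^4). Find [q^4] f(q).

6

(1 - q + q^2) has coefficients 1,-1,1 for degrees 0…2.
(1 + q + 2q^2 - q^3 + 3q^4) has coefficients 1,1,2,-1,3 for degrees 0…4.
[q^4] = 1·3 − 1·(-1) + 1·2 = 6.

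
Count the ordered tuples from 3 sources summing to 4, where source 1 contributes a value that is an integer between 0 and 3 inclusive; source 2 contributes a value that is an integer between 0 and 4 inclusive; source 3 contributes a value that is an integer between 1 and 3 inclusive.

9

The generating function for the choices is (1 + q + q² + q³)·(1 + q + q² + q³ + q⁴)·(q + q² + q³); the count is [q⁴].
(1 + q + q² + q³) has coefficients 1,1,1,1 for degrees 0…3.
(1 + q + q² + q³ + q⁴) has coefficients 1,1,1,1,1 for degrees 0…4.
Finally multiplying by (q + q² + q³), the product of all factors after the first has coefficients 0,1,2,3,3 for degrees 0…4.
[q⁴] = 1·3 + 1·3 + 1·2 + 1·1 = 9.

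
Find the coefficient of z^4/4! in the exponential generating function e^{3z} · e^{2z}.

The EGF product rule gives c_4 = Σ_{k_1+k_2=4} C(4; k_1,k_2) · ∏ g_i(k_i), where e^{3z} gives (3)^k; e^{2z} gives (2)^k.
g_1(k) for k = 0…4: 1, 3, 9, 27, 81.
g_2(k) for k = 0…4: 1, 2, 4, 8, 16.
c_4 = Σ_k C(4,k)·g_1(k)·g_2(4−k) = 1·1·16 + 4·3·8 + 6·9·4 + 4·27·2 + 1·81·1 = 16 + 96 + 216 + 216 + 81 = 625.

625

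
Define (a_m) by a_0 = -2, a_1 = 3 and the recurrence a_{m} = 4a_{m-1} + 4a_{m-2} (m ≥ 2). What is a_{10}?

1635328

The ordinary generating function has denominator 1 - 4q - 4q^2.
Iterating the recurrence: a_0,…,a_{10} = -2, 3, 4, 28, 128, 624, 3008, 14528, 70144, 338688, 1635328.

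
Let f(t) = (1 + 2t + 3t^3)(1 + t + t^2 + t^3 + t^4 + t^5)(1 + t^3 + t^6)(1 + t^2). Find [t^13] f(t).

(1 + 2t + 3t^3) has coefficients 1,2,0,3 for degrees 0…3.
(1 + t + t^2 + t^3 + t^4 + t^5) has coefficients 1,1,1,1,1,1,0,0,0,0,0,0,0,0 for degrees 0…13.
Multiplying by (1 + t^3 + t^6) gives running coefficients 1,1,1,2,2,2,2,2,2,1,1,1,0,0 for degrees 0…13.
Finally multiplying by (1 + t^2), the product of all factors after the first has coefficients 1,1,2,3,3,4,4,4,4,3,3,2,1,1 for degrees 0…13.
[t^13] = 1·1 + 2·1 + 3·3 = 12.

12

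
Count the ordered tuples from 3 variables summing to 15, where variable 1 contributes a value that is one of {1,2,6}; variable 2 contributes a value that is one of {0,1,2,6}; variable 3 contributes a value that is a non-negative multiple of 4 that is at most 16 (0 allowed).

4

The generating function for the choices is (y + y^2 + y^6)·(1 + y + y^2 + y^6)·(1 + y^4 + y^8 + y^12 + y^16); the count is [y^15].
(y + y^2 + y^6) has coefficients 0,1,1,0,0,0,1 for degrees 0…6.
(1 + y + y^2 + y^6) has coefficients 1,1,1,0,0,0,1,0,0,0,0,0,0,0,0,0 for degrees 0…15.
Finally multiplying by (1 + y^4 + y^8 + y^12 + y^16), the product of all factors after the first has coefficients 1,1,1,0,1,1,2,0,1,1,2,0,1,1,2,0 for degrees 0…15.
[y^15] = 1·2 + 1·1 + 1·1 = 4.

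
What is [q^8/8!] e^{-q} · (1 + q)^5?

-1159

The EGF product rule gives c_8 = Σ_{k_1+k_2=8} C(8; k_1,k_2) · ∏ g_i(k_i), where e^{-q} gives (-1)^k; (1+q)^5 gives the falling factorial (5)_k.
g_1(k) for k = 0…8: 1, -1, 1, -1, 1, -1, 1, -1, 1.
g_2(k) for k = 0…8: 1, 5, 20, 60, 120, 120, 0, 0, 0.
c_8 = Σ_k C(8,k)·g_1(k)·g_2(8−k) = 56·(-1)·120 + 70·1·120 + 56·(-1)·60 + 28·1·20 + 8·(-1)·5 + 1·1·1 = −6720 + 8400 − 3360 + 560 − 40 + 1 = -1159.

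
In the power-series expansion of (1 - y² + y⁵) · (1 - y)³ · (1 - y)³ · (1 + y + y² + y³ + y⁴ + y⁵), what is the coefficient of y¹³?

(1 - y² + y⁵) has coefficients 1,0,-1,0,0,1 for degrees 0…5.
(1 - y)³ has coefficients 1,-3,3,-1,0,0,0,0,0,0,0,0,0,0 for degrees 0…13.
Multiplying by (1 - y)³ gives running coefficients 1,-6,15,-20,15,-6,1,0,0,0,0,0,0,0 for degrees 0…13.
Finally multiplying by (1 + y + y² + y³ + y⁴ + y⁵), the product of all factors after the first has coefficients 1,-5,10,-10,5,-1,-1,5,-10,10,-5,1,0,0 for degrees 0…13.
[y¹³] = 1·0 − 1·1 + 1·(-10) = -11.

-11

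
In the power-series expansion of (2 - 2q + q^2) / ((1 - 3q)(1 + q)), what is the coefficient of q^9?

The denominator gives the recurrence a_n = 2a_(n−1) + 3a_(n−2) for n ≥ 3; the numerator fixes a_0 = 2, a_1 = 2, a_2 = 11.
Iterating: 2, 2, 11, 28, 89, 262, 791, 2368, 7109, 21322, so a_9 = 21322.

21322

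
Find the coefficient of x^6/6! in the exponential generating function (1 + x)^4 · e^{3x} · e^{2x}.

272125

The EGF product rule gives c_6 = Σ_{k_1+k_2+k_3=6} C(6; k_1,k_2,k_3) · ∏ g_i(k_i), where (1+x)^4 gives the falling factorial (4)_k; e^{3x} gives (3)^k; e^{2x} gives (2)^k.
g_1(k) for k = 0…6: 1, 4, 12, 24, 24, 0, 0.
g_2(k) for k = 0…6: 1, 3, 9, 27, 81, 243, 729.
g_3(k) for k = 0…6: 1, 2, 4, 8, 16, 32, 64.
First combine the last two factors: h(k) = Σ_j C(k,j)·g_2(j)·g_3(k−j) for k = 0…6: 1, 5, 25, 125, 625, 3125, 15625.
c_6 = Σ_k C(6,k)·g_1(k)·h(6−k) = 1·1·15625 + 6·4·3125 + 15·12·625 + 20·24·125 + 15·24·25 = 15625 + 75000 + 112500 + 60000 + 9000 = 272125.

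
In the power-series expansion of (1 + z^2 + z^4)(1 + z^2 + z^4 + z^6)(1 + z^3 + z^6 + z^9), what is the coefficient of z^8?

4

(1 + z^2 + z^4) has coefficients 1,0,1,0,1 for degrees 0…4.
(1 + z^2 + z^4 + z^6) has coefficients 1,0,1,0,1,0,1,0,0 for degrees 0…8.
Finally multiplying by (1 + z^3 + z^6 + z^9), the product of all factors after the first has coefficients 1,0,1,1,1,1,2,1,1 for degrees 0…8.
[z^8] = 1·1 + 1·2 + 1·1 = 4.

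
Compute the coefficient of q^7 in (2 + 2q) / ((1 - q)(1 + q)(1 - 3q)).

The denominator gives the recurrence a_n = 3a_(n−1) + a_(n−2) − 3a_(n−3) for n ≥ 3; the numerator fixes a_0 = 2, a_1 = 8, a_2 = 26.
Iterating: 2, 8, 26, 80, 242, 728, 2186, 6560, so a_7 = 6560.

6560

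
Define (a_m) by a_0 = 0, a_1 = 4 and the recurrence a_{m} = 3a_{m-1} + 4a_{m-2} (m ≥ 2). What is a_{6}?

The ordinary generating function has denominator 1 - 3z - 4z^2.
Iterating the recurrence: a_0,…,a_{6} = 0, 4, 12, 52, 204, 820, 3276.

3276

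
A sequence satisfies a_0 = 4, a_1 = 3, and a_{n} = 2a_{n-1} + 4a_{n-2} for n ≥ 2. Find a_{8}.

The ordinary generating function has denominator 1 - 2y - 4y^2.
Iterating the recurrence: a_0,…,a_{8} = 4, 3, 22, 56, 200, 624, 2048, 6592, 21376.

21376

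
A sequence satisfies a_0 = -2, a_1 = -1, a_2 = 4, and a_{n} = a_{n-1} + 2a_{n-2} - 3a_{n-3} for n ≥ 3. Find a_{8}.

31

The ordinary generating function has denominator 1 - x - 2x^2 + 3x^3.
Iterating the recurrence: a_0,…,a_{8} = -2, -1, 4, 8, 19, 23, 37, 26, 31.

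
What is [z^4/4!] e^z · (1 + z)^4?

The EGF product rule gives c_4 = Σ_{k_1+k_2=4} C(4; k_1,k_2) · ∏ g_i(k_i), where e^z gives (1)^k; (1+z)^4 gives the falling factorial (4)_k.
g_1(k) for k = 0…4: 1, 1, 1, 1, 1.
g_2(k) for k = 0…4: 1, 4, 12, 24, 24.
c_4 = Σ_k C(4,k)·g_1(k)·g_2(4−k) = 1·1·24 + 4·1·24 + 6·1·12 + 4·1·4 + 1·1·1 = 24 + 96 + 72 + 16 + 1 = 209.

209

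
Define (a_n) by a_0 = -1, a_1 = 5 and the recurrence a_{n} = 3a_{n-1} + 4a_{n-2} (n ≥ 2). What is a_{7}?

The ordinary generating function has denominator 1 - 3q - 4q^2.
Iterating the recurrence: a_0,…,a_{7} = -1, 5, 11, 53, 203, 821, 3275, 13109.

13109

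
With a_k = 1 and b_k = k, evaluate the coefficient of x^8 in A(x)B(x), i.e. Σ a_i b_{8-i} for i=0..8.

This is [x^8] in the product of the two ordinary generating functions.
Σ = 1·8 + 1·7 + 1·6 + 1·5 + 1·4 + 1·3 + 1·2 + 1·1 + 1·0 = 36.

36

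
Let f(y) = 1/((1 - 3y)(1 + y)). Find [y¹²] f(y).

Partial fractions give a closed form: a_n = (3/4)·3^n + (1/4)·(-1)^n.
At n = 12: a_12 = 398581.

398581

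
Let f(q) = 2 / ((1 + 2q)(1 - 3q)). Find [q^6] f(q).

Partial fractions give a closed form: a_n = (4/5)·(-2)^n + (6/5)·3^n.
At n = 6: a_6 = 926.

926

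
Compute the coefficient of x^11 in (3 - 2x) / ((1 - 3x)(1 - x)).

620014

Partial fractions give a closed form: a_n = (7/2)·3^n + (-1/2)·1^n.
At n = 11: a_11 = 620014.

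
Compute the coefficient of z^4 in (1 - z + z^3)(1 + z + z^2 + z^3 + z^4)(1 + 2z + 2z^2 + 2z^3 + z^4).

(1 - z + z^3) has coefficients 1,-1,0,1 for degrees 0…3.
(1 + z + z^2 + z^3 + z^4) has coefficients 1,1,1,1,1 for degrees 0…4.
Finally multiplying by (1 + 2z + 2z^2 + 2z^3 + z^4), the product of all factors after the first has coefficients 1,3,5,7,8 for degrees 0…4.
[z^4] = 1·8 − 1·7 + 1·3 = 4.

4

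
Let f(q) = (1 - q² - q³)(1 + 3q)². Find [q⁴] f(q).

-15

(1 - q² - q³) has coefficients 1,0,-1,-1 for degrees 0…3.
(1 + 3q)² has coefficients 1,6,9,0,0 for degrees 0…4.
[q⁴] = 1·0 − 1·9 − 1·6 = -15.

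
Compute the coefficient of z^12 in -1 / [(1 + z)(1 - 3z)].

Partial fractions give a closed form: a_n = (-1/4)·(-1)^n + (-3/4)·3^n.
At n = 12: a_12 = -398581.

-398581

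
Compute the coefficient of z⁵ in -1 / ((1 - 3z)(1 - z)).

Partial fractions give a closed form: a_n = (-3/2)·3^n + (1/2)·1^n.
At n = 5: a_5 = -364.

-364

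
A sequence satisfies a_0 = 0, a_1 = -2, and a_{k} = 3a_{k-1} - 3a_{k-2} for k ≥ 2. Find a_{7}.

The ordinary generating function has denominator 1 - 3y + 3y^2.
Iterating the recurrence: a_0,…,a_{7} = 0, -2, -6, -12, -18, -18, 0, 54.

54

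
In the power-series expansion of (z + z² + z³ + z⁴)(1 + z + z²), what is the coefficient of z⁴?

(z + z² + z³ + z⁴) has coefficients 0,1,1,1,1 for degrees 0…4.
(1 + z + z²) has coefficients 1,1,1,0,0 for degrees 0…4.
[z⁴] = 1·0 + 1·1 + 1·1 + 1·1 = 3.

3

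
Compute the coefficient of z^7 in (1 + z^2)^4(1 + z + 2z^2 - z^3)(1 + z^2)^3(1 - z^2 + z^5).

(1 + z^2)^4 has coefficients 1,0,4,0,6,0,4,0 for degrees 0…7.
(1 + z + 2z^2 - z^3) has coefficients 1,1,2,-1,0,0,0,0 for degrees 0…7.
Multiplying by (1 + z^2)^3 gives running coefficients 1,1,5,2,9,0,7,-2 for degrees 0…7.
Finally multiplying by (1 - z^2 + z^5), the product of all factors after the first has coefficients 1,1,4,1,4,-1,-1,3 for degrees 0…7.
[z^7] = 1·3 + 4·(-1) + 6·1 + 4·1 = 9.

9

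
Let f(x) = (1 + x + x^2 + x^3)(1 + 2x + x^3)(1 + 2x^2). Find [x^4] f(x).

9

(1 + x + x^2 + x^3) has coefficients 1,1,1,1 for degrees 0…3.
(1 + 2x + x^3) has coefficients 1,2,0,1,0 for degrees 0…4.
Finally multiplying by (1 + 2x^2), the product of all factors after the first has coefficients 1,2,2,5,0 for degrees 0…4.
[x^4] = 1·0 + 1·5 + 1·2 + 1·2 = 9.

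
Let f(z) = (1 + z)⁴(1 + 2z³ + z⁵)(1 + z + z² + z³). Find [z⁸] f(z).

(1 + z)⁴ has coefficients 1,4,6,4,1 for degrees 0…4.
(1 + 2z³ + z⁵) has coefficients 1,0,0,2,0,1,0,0,0 for degrees 0…8.
Finally multiplying by (1 + z + z² + z³), the product of all factors after the first has coefficients 1,1,1,3,2,3,3,1,1 for degrees 0…8.
[z⁸] = 1·1 + 4·1 + 6·3 + 4·3 + 1·2 = 37.

37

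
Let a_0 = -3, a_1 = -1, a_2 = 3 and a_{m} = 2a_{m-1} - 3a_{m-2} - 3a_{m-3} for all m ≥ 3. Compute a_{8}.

-303

The ordinary generating function has denominator 1 - 2z + 3z^2 + 3z^3.
Iterating the recurrence: a_0,…,a_{8} = -3, -1, 3, 18, 30, -3, -150, -381, -303.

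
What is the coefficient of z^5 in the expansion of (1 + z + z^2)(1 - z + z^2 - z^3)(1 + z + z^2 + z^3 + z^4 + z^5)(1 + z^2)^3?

6

(1 + z + z^2) has coefficients 1,1,1 for degrees 0…2.
(1 - z + z^2 - z^3) has coefficients 1,-1,1,-1,0,0 for degrees 0…5.
Multiplying by (1 + z + z^2 + z^3 + z^4 + z^5) gives running coefficients 1,0,1,0,0,0 for degrees 0…5.
Finally multiplying by (1 + z^2)^3, the product of all factors after the first has coefficients 1,0,4,0,6,0 for degrees 0…5.
[z^5] = 1·0 + 1·6 + 1·0 = 6.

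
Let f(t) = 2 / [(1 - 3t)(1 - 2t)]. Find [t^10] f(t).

350198

Partial fractions give a closed form: a_n = (6)·3^n + (-4)·2^n.
At n = 10: a_10 = 350198.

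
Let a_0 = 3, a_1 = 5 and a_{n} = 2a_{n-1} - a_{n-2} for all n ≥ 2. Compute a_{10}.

The ordinary generating function has denominator 1 - 2x + x^2.
Iterating the recurrence: a_0,…,a_{10} = 3, 5, 7, 9, 11, 13, 15, 17, 19, 21, 23.

23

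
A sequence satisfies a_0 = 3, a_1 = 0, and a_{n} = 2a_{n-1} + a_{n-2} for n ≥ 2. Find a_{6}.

The ordinary generating function has denominator 1 - 2x - x^2.
Iterating the recurrence: a_0,…,a_{6} = 3, 0, 3, 6, 15, 36, 87.

87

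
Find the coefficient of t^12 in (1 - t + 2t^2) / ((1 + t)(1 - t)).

The denominator gives the recurrence a_n = a_(n−2) for n ≥ 3; the numerator fixes a_0 = 1, a_1 = -1, a_2 = 3.
Iterating: 1, -1, 3, -1, 3, -1, 3, -1, 3, -1, 3, -1, 3, so a_12 = 3.

3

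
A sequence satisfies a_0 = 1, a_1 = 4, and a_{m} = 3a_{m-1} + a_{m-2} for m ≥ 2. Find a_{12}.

The ordinary generating function has denominator 1 - 3q - q^2.
Iterating the recurrence: a_0,…,a_{12} = 1, 4, 13, 43, 142, 469, 1549, 5116, 16897, 55807, 184318, 608761, 2010601.

2010601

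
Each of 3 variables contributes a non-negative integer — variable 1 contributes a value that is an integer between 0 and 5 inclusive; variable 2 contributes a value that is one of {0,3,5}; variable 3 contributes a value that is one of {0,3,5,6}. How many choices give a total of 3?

The generating function for the choices is (1 + x + x² + x³ + x⁴ + x⁵)·(1 + x³ + x⁵)·(1 + x³ + x⁵ + x⁶); the count is [x³].
(1 + x + x² + x³ + x⁴ + x⁵) has coefficients 1,1,1,1 for degrees 0…3.
(1 + x³ + x⁵) has coefficients 1,0,0,1 for degrees 0…3.
Finally multiplying by (1 + x³ + x⁵ + x⁶), the product of all factors after the first has coefficients 1,0,0,2 for degrees 0…3.
[x³] = 1·2 + 1·0 + 1·0 + 1·1 = 3.

3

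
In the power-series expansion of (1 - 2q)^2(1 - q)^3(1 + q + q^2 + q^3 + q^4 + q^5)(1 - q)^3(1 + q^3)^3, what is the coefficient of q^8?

(1 - 2q)^2 has coefficients 1,-4,4 for degrees 0…2.
(1 - q)^3 has coefficients 1,-3,3,-1,0,0,0,0,0 for degrees 0…8.
Multiplying by (1 + q + q^2 + q^3 + q^4 + q^5) gives running coefficients 1,-2,1,0,0,0,-1,2,-1 for degrees 0…8.
Multiplying by (1 - q)^3 gives running coefficients 1,-5,10,-10,5,-1,-1,5,-10 for degrees 0…8.
Finally multiplying by (1 + q^3)^3, the product of all factors after the first has coefficients 1,-5,10,-7,-10,29,-28,5,17 for degrees 0…8.
[q^8] = 1·17 − 4·5 + 4·(-28) = -115.

-115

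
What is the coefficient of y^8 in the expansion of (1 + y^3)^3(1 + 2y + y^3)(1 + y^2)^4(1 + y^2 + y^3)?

(1 + y^3)^3 has coefficients 1,0,0,3,0,0,3,0,0 for degrees 0…8.
(1 + 2y + y^3) has coefficients 1,2,0,1,0,0,0,0,0 for degrees 0…8.
Multiplying by (1 + y^2)^4 gives running coefficients 1,2,4,9,6,16,4,14,1 for degrees 0…8.
Finally multiplying by (1 + y^2 + y^3), the product of all factors after the first has coefficients 1,2,5,12,12,29,19,36,21 for degrees 0…8.
[y^8] = 1·21 + 3·29 + 3·5 = 123.

123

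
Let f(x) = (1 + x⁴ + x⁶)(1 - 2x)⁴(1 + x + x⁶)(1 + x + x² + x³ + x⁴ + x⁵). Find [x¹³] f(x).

-6

(1 + x⁴ + x⁶) has coefficients 1,0,0,0,1,0,1 for degrees 0…6.
(1 - 2x)⁴ has coefficients 1,-8,24,-32,16,0,0,0,0,0,0,0,0,0 for degrees 0…13.
Multiplying by (1 + x + x⁶) gives running coefficients 1,-7,16,-8,-16,16,1,-8,24,-32,16,0,0,0 for degrees 0…13.
Finally multiplying by (1 + x + x² + x³ + x⁴ + x⁵), the product of all factors after the first has coefficients 1,-6,10,2,-14,2,2,1,9,-15,17,1,0,8 for degrees 0…13.
[x¹³] = 1·8 + 1·(-15) + 1·1 = -6.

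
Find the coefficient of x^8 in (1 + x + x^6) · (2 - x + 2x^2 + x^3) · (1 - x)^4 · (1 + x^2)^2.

(1 + x + x^6) has coefficients 1,1,0,0,0,0,1 for degrees 0…6.
(2 - x + 2x^2 + x^3) has coefficients 2,-1,2,1,0,0,0,0,0 for degrees 0…8.
Multiplying by (1 - x)^4 gives running coefficients 2,-9,18,-21,14,-3,-2,1,0 for degrees 0…8.
Finally multiplying by (1 + x^2)^2, the product of all factors after the first has coefficients 2,-9,22,-39,52,-54,44,-26,10 for degrees 0…8.
[x^8] = 1·10 + 1·(-26) + 1·22 = 6.

6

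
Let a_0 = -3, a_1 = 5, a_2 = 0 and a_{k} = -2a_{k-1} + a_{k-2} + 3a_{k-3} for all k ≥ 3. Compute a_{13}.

The ordinary generating function has denominator 1 + 2z - z^2 - 3z^3.
Iterating the recurrence: a_0,…,a_{13} = -3, 5, 0, -4, 23, -50, 111, -203, 367, -604, 966, -1435, 2024, -2585.

-2585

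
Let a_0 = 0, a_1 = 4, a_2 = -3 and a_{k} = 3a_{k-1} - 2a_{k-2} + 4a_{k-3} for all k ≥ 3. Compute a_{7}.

The ordinary generating function has denominator 1 - 3q + 2q^2 - 4q^3.
Iterating the recurrence: a_0,…,a_{7} = 0, 4, -3, -17, -29, -65, -205, -601.

-601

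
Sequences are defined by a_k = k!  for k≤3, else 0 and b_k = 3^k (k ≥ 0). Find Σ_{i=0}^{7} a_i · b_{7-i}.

The convolution is the t^7 coefficient of A(t)B(t).
Σ = 1·2187 + 1·729 + 2·243 + 6·81 + 0·27 + 0·9 + 0·3 + 0·1 = 3888.

3888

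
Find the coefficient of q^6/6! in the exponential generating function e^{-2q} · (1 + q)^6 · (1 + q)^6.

The EGF product rule gives c_6 = Σ_{k_1+k_2+k_3=6} C(6; k_1,k_2,k_3) · ∏ g_i(k_i), where e^{-2q} gives (-2)^k; (1+q)^6 gives the falling factorial (6)_k; (1+q)^6 gives the falling factorial (6)_k.
g_1(k) for k = 0…6: 1, -2, 4, -8, 16, -32, 64.
g_2(k) for k = 0…6: 1, 6, 30, 120, 360, 720, 720.
g_3(k) for k = 0…6: 1, 6, 30, 120, 360, 720, 720.
First combine the last two factors: h(k) = Σ_j C(k,j)·g_2(j)·g_3(k−j) for k = 0…6: 1, 12, 132, 1320, 11880, 95040, 665280.
c_6 = Σ_k C(6,k)·g_1(k)·h(6−k) = 1·1·665280 + 6·(-2)·95040 + 15·4·11880 + 20·(-8)·1320 + 15·16·132 + 6·(-32)·12 + 1·64·1 = 665280 − 1140480 + 712800 − 211200 + 31680 − 2304 + 64 = 55840.

55840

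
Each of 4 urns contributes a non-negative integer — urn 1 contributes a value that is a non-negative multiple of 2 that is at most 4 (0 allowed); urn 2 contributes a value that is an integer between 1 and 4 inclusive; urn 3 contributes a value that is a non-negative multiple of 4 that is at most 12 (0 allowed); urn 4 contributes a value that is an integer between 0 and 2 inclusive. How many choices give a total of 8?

9

The generating function for the choices is (1 + t^2 + t^4)·(t + t^2 + t^3 + t^4)·(1 + t^4 + t^8 + t^12)·(1 + t + t^2); the count is [t^8].
(1 + t^2 + t^4) has coefficients 1,0,1,0,1 for degrees 0…4.
(t + t^2 + t^3 + t^4) has coefficients 0,1,1,1,1,0,0,0,0 for degrees 0…8.
Multiplying by (1 + t^4 + t^8 + t^12) gives running coefficients 0,1,1,1,1,1,1,1,1 for degrees 0…8.
Finally multiplying by (1 + t + t^2), the product of all factors after the first has coefficients 0,1,2,3,3,3,3,3,3 for degrees 0…8.
[t^8] = 1·3 + 1·3 + 1·3 = 9.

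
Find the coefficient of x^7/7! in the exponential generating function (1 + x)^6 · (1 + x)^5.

1663200

The EGF product rule gives c_7 = Σ_{k_1+k_2=7} C(7; k_1,k_2) · ∏ g_i(k_i), where (1+x)^6 gives the falling factorial (6)_k; (1+x)^5 gives the falling factorial (5)_k.
g_1(k) for k = 0…7: 1, 6, 30, 120, 360, 720, 720, 0.
g_2(k) for k = 0…7: 1, 5, 20, 60, 120, 120, 0, 0.
c_7 = Σ_k C(7,k)·g_1(k)·g_2(7−k) = 21·30·120 + 35·120·120 + 35·360·60 + 21·720·20 + 7·720·5 = 75600 + 504000 + 756000 + 302400 + 25200 = 1663200.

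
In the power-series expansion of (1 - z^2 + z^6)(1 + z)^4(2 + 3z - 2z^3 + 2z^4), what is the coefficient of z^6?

-2

(1 - z^2 + z^6) has coefficients 1,0,-1,0,0,0,1 for degrees 0…6.
(1 + z)^4 has coefficients 1,4,6,4,1,0,0 for degrees 0…6.
Finally multiplying by (2 + 3z - 2z^3 + 2z^4), the product of all factors after the first has coefficients 2,11,24,24,8,-1,4 for degrees 0…6.
[z^6] = 1·4 − 1·8 + 1·2 = -2.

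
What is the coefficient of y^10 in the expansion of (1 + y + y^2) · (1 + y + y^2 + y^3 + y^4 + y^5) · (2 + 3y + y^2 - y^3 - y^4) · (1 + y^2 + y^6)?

(1 + y + y^2) has coefficients 1,1,1 for degrees 0…2.
(1 + y + y^2 + y^3 + y^4 + y^5) has coefficients 1,1,1,1,1,1,0,0,0,0,0 for degrees 0…10.
Multiplying by (2 + 3y + y^2 - y^3 - y^4) gives running coefficients 2,5,6,5,4,4,2,-1,-2,-1,0 for degrees 0…10.
Finally multiplying by (1 + y^2 + y^6), the product of all factors after the first has coefficients 2,5,8,10,10,9,8,8,6,3,2 for degrees 0…10.
[y^10] = 1·2 + 1·3 + 1·6 = 11.

11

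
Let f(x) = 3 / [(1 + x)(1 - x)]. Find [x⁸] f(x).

3

The denominator gives the recurrence a_n = a_(n−2) for n ≥ 2; the numerator fixes a_0 = 3, a_1 = 0.
Iterating: 3, 0, 3, 0, 3, 0, 3, 0, 3, so a_8 = 3.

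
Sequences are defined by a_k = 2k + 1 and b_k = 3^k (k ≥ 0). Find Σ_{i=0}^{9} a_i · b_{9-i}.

The convolution is the x^9 coefficient of A(x)B(x).
Σ = 1·19683 + 3·6561 + 5·2187 + 7·729 + 9·243 + 11·81 + 13·27 + 15·9 + 17·3 + 19·1 = 59038.

59038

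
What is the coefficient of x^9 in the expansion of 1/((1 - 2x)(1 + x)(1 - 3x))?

Partial fractions give a closed form: a_n = (-4/3)·2^n + (1/12)·(-1)^n + (9/4)·3^n.
At n = 9: a_9 = 43604.

43604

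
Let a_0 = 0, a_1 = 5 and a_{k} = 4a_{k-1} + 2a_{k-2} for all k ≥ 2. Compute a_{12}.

The ordinary generating function has denominator 1 - 4x - 2x^2.
Iterating the recurrence: a_0,…,a_{12} = 0, 5, 20, 90, 400, 1780, 7920, 35240, 156800, 697680, 3104320, 13812640, 61459200.

61459200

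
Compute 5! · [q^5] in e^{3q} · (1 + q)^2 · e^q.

The EGF product rule gives c_5 = Σ_{k_1+k_2+k_3=5} C(5; k_1,k_2,k_3) · ∏ g_i(k_i), where e^{3q} gives (3)^k; (1+q)^2 gives the falling factorial (2)_k; e^q gives (1)^k.
g_1(k) for k = 0…5: 1, 3, 9, 27, 81, 243.
g_2(k) for k = 0…5: 1, 2, 2, 0, 0, 0.
g_3(k) for k = 0…5: 1, 1, 1, 1, 1, 1.
First combine the last two factors: h(k) = Σ_j C(k,j)·g_2(j)·g_3(k−j) for k = 0…5: 1, 3, 7, 13, 21, 31.
c_5 = Σ_k C(5,k)·g_1(k)·h(5−k) = 1·1·31 + 5·3·21 + 10·9·13 + 10·27·7 + 5·81·3 + 1·243·1 = 31 + 315 + 1170 + 1890 + 1215 + 243 = 4864.

4864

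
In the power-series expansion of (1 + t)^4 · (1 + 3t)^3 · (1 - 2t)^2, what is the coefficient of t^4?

(1 + t)^4 has coefficients 1,4,6,4,1 for degrees 0…4.
(1 + 3t)^3 has coefficients 1,9,27,27,0 for degrees 0…4.
Finally multiplying by (1 - 2t)^2, the product of all factors after the first has coefficients 1,5,-5,-45,0 for degrees 0…4.
[t^4] = 1·0 + 4·(-45) + 6·(-5) + 4·5 + 1·1 = -189.

-189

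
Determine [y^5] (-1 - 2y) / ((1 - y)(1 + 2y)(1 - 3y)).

Partial fractions give a closed form: a_n = (1/2)·1^n + (-3/2)·3^n.
At n = 5: a_5 = -364.

-364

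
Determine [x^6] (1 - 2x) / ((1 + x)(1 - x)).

Partial fractions give a closed form: a_n = (3/2)·(-1)^n + (-1/2)·1^n.
At n = 6: a_6 = 1.

1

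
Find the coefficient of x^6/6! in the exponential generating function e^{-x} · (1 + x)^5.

The EGF product rule gives c_6 = Σ_{k_1+k_2=6} C(6; k_1,k_2) · ∏ g_i(k_i), where e^{-x} gives (-1)^k; (1+x)^5 gives the falling factorial (5)_k.
g_1(k) for k = 0…6: 1, -1, 1, -1, 1, -1, 1.
g_2(k) for k = 0…6: 1, 5, 20, 60, 120, 120, 0.
c_6 = Σ_k C(6,k)·g_1(k)·g_2(6−k) = 6·(-1)·120 + 15·1·120 + 20·(-1)·60 + 15·1·20 + 6·(-1)·5 + 1·1·1 = −720 + 1800 − 1200 + 300 − 30 + 1 = 151.

151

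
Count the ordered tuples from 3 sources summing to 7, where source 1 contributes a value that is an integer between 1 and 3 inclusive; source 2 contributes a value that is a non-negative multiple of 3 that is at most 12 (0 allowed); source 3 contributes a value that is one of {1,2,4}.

The generating function for the choices is (z + z^2 + z^3)·(1 + z^3 + z^6 + z^9 + z^12)·(z + z^2 + z^4); the count is [z^7].
(z + z^2 + z^3) has coefficients 0,1,1,1 for degrees 0…3.
(1 + z^3 + z^6 + z^9 + z^12) has coefficients 1,0,0,1,0,0,1,0 for degrees 0…7.
Finally multiplying by (z + z^2 + z^4), the product of all factors after the first has coefficients 0,1,1,0,2,1,0,2 for degrees 0…7.
[z^7] = 1·0 + 1·1 + 1·2 = 3.

3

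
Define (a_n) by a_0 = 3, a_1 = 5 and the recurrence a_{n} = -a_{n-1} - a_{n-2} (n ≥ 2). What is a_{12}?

The ordinary generating function has denominator 1 + z + z^2.
Iterating the recurrence: a_0,…,a_{12} = 3, 5, -8, 3, 5, -8, 3, 5, -8, 3, 5, -8, 3.

3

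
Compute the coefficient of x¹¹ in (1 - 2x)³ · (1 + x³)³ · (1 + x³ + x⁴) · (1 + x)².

(1 - 2x)³ has coefficients 1,-6,12,-8 for degrees 0…3.
(1 + x³)³ has coefficients 1,0,0,3,0,0,3,0,0,1,0,0 for degrees 0…11.
Multiplying by (1 + x³ + x⁴) gives running coefficients 1,0,0,4,1,0,6,3,0,4,3,0 for degrees 0…11.
Finally multiplying by (1 + x)², the product of all factors after the first has coefficients 1,2,1,4,9,6,7,15,12,7,11,10 for degrees 0…11.
[x¹¹] = 1·10 − 6·11 + 12·7 − 8·12 = -68.

-68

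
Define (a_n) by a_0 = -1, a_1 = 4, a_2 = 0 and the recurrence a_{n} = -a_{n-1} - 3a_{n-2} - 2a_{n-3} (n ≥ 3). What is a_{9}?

190

The ordinary generating function has denominator 1 + t + 3t^2 + 2t^3.
Iterating the recurrence: a_0,…,a_{9} = -1, 4, 0, -10, 2, 28, -14, -74, 60, 190.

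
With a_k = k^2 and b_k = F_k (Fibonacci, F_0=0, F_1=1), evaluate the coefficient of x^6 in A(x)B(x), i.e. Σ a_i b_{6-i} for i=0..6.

This is [x^6] in the product of the two ordinary generating functions.
Σ = 0·8 + 1·5 + 4·3 + 9·2 + 16·1 + 25·1 + 36·0 = 76.

76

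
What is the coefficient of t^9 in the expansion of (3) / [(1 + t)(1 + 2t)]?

The denominator gives the recurrence a_n = −3a_(n−1) − 2a_(n−2) for n ≥ 3; the numerator fixes a_0 = 3, a_1 = -9, a_2 = 21.
Iterating: 3, -9, 21, -45, 93, -189, 381, -765, 1533, -3069, so a_9 = -3069.

-3069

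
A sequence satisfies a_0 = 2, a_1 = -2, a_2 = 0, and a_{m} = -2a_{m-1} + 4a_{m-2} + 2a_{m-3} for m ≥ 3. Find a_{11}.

-17376

The ordinary generating function has denominator 1 + 2q - 4q^2 - 2q^3.
Iterating the recurrence: a_0,…,a_{11} = 2, -2, 0, -4, 4, -24, 56, -200, 576, -1840, 5584, -17376.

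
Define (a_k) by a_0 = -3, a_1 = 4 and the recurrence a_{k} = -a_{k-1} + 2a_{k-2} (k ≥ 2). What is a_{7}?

298

The ordinary generating function has denominator 1 + z - 2z^2.
Iterating the recurrence: a_0,…,a_{7} = -3, 4, -10, 18, -38, 74, -150, 298.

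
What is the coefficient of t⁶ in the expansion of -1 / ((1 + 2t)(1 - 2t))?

-64

Partial fractions give a closed form: a_n = (-1/2)·(-2)^n + (-1/2)·2^n.
At n = 6: a_6 = -64.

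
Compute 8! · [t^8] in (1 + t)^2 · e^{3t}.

The EGF product rule gives c_8 = Σ_{k_1+k_2=8} C(8; k_1,k_2) · ∏ g_i(k_i), where (1+t)^2 gives the falling factorial (2)_k; e^{3t} gives (3)^k.
g_1(k) for k = 0…8: 1, 2, 2, 0, 0, 0, 0, 0, 0.
g_2(k) for k = 0…8: 1, 3, 9, 27, 81, 243, 729, 2187, 6561.
c_8 = Σ_k C(8,k)·g_1(k)·g_2(8−k) = 1·1·6561 + 8·2·2187 + 28·2·729 = 6561 + 34992 + 40824 = 82377.

82377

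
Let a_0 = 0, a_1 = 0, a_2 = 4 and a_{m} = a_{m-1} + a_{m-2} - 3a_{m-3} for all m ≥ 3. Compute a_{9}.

The ordinary generating function has denominator 1 - y - y^2 + 3y^3.
Iterating the recurrence: a_0,…,a_{9} = 0, 0, 4, 4, 8, 0, -4, -28, -32, -48.

-48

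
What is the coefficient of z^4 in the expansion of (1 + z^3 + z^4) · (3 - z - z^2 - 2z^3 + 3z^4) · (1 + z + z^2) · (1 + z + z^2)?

5

(1 + z^3 + z^4) has coefficients 1,0,0,1,1 for degrees 0…4.
(3 - z - z^2 - 2z^3 + 3z^4) has coefficients 3,-1,-1,-2,3 for degrees 0…4.
Multiplying by (1 + z + z^2) gives running coefficients 3,2,1,-4,0 for degrees 0…4.
Finally multiplying by (1 + z + z^2), the product of all factors after the first has coefficients 3,5,6,-1,-3 for degrees 0…4.
[z^4] = 1·(-3) + 1·5 + 1·3 = 5.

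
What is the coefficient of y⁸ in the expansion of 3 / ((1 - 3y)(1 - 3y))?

The denominator gives the recurrence a_n = 6a_(n−1) − 9a_(n−2) for n ≥ 2; the numerator fixes a_0 = 3, a_1 = 18.
Iterating: 3, 18, 81, 324, 1215, 4374, 15309, 52488, 177147, so a_8 = 177147.

177147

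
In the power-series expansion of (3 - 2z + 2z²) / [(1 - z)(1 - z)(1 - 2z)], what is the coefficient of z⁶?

The denominator gives the recurrence a_n = 4a_(n−1) − 5a_(n−2) + 2a_(n−3) for n ≥ 3; the numerator fixes a_0 = 3, a_1 = 10, a_2 = 27.
Iterating: 3, 10, 27, 64, 141, 298, 615, so a_6 = 615.

615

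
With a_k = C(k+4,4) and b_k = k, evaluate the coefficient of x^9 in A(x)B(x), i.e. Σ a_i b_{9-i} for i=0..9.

The convolution is the t^9 coefficient of A(t)B(t).
Σ = 1·9 + 5·8 + 15·7 + 35·6 + 70·5 + 126·4 + 210·3 + 330·2 + 495·1 + 715·0 = 3003.

3003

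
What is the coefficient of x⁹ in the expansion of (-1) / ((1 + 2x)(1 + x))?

Partial fractions give a closed form: a_n = (-2)·(-2)^n + (1)·(-1)^n.
At n = 9: a_9 = 1023.

1023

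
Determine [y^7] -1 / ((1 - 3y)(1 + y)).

Partial fractions give a closed form: a_n = (-3/4)·3^n + (-1/4)·(-1)^n.
At n = 7: a_7 = -1640.

-1640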